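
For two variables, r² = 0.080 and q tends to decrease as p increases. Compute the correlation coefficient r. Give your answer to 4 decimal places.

|r| = √0.080 = 0.2828
The association is negative, so r = −0.2828.

-0.2828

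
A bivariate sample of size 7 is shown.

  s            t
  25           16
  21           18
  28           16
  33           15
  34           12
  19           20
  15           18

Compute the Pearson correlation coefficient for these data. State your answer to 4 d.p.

n = 7, Σs = 175, Σt = 115, Σs² = 4681, Σt² = 1929, Σst = 2779
nΣst − ΣsΣt = 19453 − 20125 = -672
nΣs² − (Σs)² = 32767 − 30625 = 2142; nΣt² − (Σt)² = 13503 − 13225 = 278
r = -672 / √(2142 × 278) = -672 / 771.6709 ≈ -0.8708

-0.8708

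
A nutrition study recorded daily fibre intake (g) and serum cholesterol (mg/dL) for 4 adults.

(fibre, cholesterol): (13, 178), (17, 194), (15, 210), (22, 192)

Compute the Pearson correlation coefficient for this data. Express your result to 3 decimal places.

0.142

n = 4, Σx = 67, Σy = 774, Σx² = 1167, Σy² = 150284, Σxy = 12986
nΣxy − ΣxΣy = 51944 − 51858 = 86
nΣx² − (Σx)² = 4668 − 4489 = 179; nΣy² − (Σy)² = 601136 − 599076 = 2060
r = 86 / √(179 × 2060) = 86 / 607.2397 ≈ 0.142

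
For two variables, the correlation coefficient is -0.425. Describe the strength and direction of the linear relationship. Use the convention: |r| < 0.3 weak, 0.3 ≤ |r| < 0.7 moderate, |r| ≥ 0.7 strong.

r = -0.425 < 0 so the relationship is negative.
|r| = 0.425, which falls in the moderate range.

moderate negative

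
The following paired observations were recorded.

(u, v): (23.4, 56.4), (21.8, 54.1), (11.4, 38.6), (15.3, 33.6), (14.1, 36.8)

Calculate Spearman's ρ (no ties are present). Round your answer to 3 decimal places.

Rank u: 5, 4, 1, 3, 2
Rank v: 5, 4, 3, 1, 2
d = rank(u) − rank(v): 0, 0, -2, 2, 0; Σd² = 8
ρ = 1 − 6Σd² / [n(n²−1)] = 1 − 6×8 / (5×24) = 1 − 48/120 ≈ 0.600

0.600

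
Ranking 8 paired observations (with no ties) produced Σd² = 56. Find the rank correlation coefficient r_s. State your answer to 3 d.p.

ρ = 1 − 6Σd² / [n(n²−1)] = 1 − 6×56 / (8×63)
  = 1 − 336/504 = 1 − 0.6667 ≈ 0.333

0.333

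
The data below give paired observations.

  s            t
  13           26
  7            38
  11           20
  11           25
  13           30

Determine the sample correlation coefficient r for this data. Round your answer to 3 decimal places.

n = 5, Σs = 55, Σt = 139, Σs² = 629, Σt² = 4045, Σst = 1489
nΣst − ΣsΣt = 7445 − 7645 = -200
nΣs² − (Σs)² = 3145 − 3025 = 120; nΣt² − (Σt)² = 20225 − 19321 = 904
r = -200 / √(120 × 904) = -200 / 329.3630 ≈ -0.607

-0.607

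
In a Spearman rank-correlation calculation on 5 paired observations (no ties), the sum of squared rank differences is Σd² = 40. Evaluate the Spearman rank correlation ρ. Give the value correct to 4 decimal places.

-1.0000

ρ = 1 − 6Σd² / [n(n²−1)] = 1 − 6×40 / (5×24)
  = 1 − 240/120 = 1 − 2.00000 ≈ -1.0000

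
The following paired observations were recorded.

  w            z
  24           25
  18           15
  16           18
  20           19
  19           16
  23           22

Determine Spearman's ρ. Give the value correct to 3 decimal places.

0.829

Rank w: 6, 2, 1, 4, 3, 5
Rank z: 6, 1, 3, 4, 2, 5
d = rank(w) − rank(z): 0, 1, -2, 0, 1, 0; Σd² = 6
ρ = 1 − 6Σd² / [n(n²−1)] = 1 − 6×6 / (6×35) = 1 − 36/210 ≈ 0.829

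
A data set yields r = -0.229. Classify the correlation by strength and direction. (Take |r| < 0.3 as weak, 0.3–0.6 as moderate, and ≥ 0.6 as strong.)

weak negative

r = -0.229 < 0 so the relationship is negative.
|r| = 0.229, which falls in the weak range.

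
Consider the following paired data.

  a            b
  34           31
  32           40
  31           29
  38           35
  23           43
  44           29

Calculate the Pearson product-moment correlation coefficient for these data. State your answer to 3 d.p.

-0.674

n = 6, Σa = 202, Σb = 207, Σa² = 7050, Σb² = 7317, Σab = 6828
nΣab − ΣaΣb = 40968 − 41814 = -846
nΣa² − (Σa)² = 42300 − 40804 = 1496; nΣb² − (Σb)² = 43902 − 42849 = 1053
r = -846 / √(1496 × 1053) = -846 / 1255.1048 ≈ -0.674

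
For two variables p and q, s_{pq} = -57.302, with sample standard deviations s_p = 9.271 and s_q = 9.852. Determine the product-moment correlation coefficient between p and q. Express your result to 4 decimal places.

-0.6274

r = Cov(p,q) / (s_p · s_q) = -57.302 / (9.271 × 9.852)
  = -57.302 / 91.3379 ≈ -0.6274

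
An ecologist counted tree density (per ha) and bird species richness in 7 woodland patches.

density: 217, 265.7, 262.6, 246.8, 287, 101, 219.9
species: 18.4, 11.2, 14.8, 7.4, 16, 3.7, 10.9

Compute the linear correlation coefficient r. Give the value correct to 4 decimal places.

0.6413

n = 7, Σx = 1600, Σy = 82.4, Σx² = 388480.5, Σy² = 1126.3, Σxy = 20044.05
nΣxy − ΣxΣy = 140308.35 − 131840 = 8468.35
nΣx² − (Σx)² = 2719363.5 − 2560000 = 159363.5; nΣy² − (Σy)² = 7884.1 − 6789.76 = 1094.34
r = 8468.35 / √(159363.5 × 1094.34) = 8468.35 / 13205.9779 ≈ 0.6413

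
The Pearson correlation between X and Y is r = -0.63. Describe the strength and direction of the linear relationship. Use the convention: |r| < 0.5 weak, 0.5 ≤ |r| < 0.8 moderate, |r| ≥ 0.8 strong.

moderate negative

r = -0.63 < 0 so the relationship is negative.
|r| = 0.63, which falls in the moderate range.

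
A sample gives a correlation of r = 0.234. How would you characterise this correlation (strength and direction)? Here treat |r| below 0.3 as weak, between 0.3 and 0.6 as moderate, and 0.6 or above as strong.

weak positive

r = 0.234 > 0 so the relationship is positive.
|r| = 0.234, which falls in the weak range.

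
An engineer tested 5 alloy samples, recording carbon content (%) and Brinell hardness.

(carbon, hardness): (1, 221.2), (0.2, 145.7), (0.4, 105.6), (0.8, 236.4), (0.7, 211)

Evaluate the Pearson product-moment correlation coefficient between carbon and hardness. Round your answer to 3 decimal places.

n = 5, Σx = 3.1, Σy = 919.9, Σx² = 2.33, Σy² = 181715.25, Σxy = 629.4
nΣxy − ΣxΣy = 3147 − 2851.69 = 295.31
nΣx² − (Σx)² = 11.65 − 9.61 = 2.04; nΣy² − (Σy)² = 908576.25 − 846216.01 = 62360.24
r = 295.31 / √(2.04 × 62360.24) = 295.31 / 356.6720 ≈ 0.828

0.828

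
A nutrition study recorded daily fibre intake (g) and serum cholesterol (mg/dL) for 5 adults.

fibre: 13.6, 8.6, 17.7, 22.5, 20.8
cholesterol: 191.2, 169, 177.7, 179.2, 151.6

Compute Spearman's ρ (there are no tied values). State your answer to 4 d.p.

0.0000

Rank fibre: 2, 1, 3, 5, 4
Rank cholesterol: 5, 2, 3, 4, 1
d = rank(fibre) − rank(cholesterol): -3, -1, 0, 1, 3; Σd² = 20
ρ = 1 − 6Σd² / [n(n²−1)] = 1 − 6×20 / (5×24) = 1 − 120/120 ≈ 0.0000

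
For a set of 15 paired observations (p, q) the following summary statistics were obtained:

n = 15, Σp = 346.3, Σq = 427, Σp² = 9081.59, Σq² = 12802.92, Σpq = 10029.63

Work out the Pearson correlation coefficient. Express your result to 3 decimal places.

r = (nΣpq − ΣpΣq) / √[(nΣp² − (Σp)²)(nΣq² − (Σq)²)]
Numerator: 15×10029.63 − 346.3×427 = 2574.35
Denominator: √[(136223.85 − 119923.69)(192043.8 − 182329)] = √[16300.16 × 9714.8] = 12583.8307
r = 2574.35 / 12583.8307 ≈ 0.205

0.205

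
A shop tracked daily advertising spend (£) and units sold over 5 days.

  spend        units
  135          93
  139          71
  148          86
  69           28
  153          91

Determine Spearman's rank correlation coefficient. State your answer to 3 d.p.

0.400

Rank spend: 2, 3, 4, 1, 5
Rank units: 5, 2, 3, 1, 4
d = rank(spend) − rank(units): -3, 1, 1, 0, 1; Σd² = 12
ρ = 1 − 6Σd² / [n(n²−1)] = 1 − 6×12 / (5×24) = 1 − 72/120 ≈ 0.400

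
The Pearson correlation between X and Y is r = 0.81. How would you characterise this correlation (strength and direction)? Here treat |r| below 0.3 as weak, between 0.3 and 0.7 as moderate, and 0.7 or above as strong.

strong positive

r = 0.81 > 0 so the relationship is positive.
|r| = 0.81, which falls in the strong range.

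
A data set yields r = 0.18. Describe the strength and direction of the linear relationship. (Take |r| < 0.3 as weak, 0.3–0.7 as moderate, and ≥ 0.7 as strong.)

weak positive

r = 0.18 > 0 so the relationship is positive.
|r| = 0.18, which falls in the weak range.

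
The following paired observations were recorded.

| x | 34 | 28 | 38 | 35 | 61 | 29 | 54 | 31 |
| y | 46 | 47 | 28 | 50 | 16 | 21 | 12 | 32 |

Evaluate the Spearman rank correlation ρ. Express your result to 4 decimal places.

Rank x: 4, 1, 6, 5, 8, 2, 7, 3
Rank y: 6, 7, 4, 8, 2, 3, 1, 5
d = rank(x) − rank(y): -2, -6, 2, -3, 6, -1, 6, -2; Σd² = 130
ρ = 1 − 6Σd² / [n(n²−1)] = 1 − 6×130 / (8×63) = 1 − 780/504 ≈ -0.5476

-0.5476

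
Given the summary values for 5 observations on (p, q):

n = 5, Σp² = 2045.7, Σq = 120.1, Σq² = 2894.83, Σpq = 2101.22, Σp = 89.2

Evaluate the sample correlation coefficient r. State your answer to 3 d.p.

r = (nΣpq − ΣpΣq) / √[(nΣp² − (Σp)²)(nΣq² − (Σq)²)]
Numerator: 5×2101.22 − 89.2×120.1 = -206.82
Denominator: √[(10228.5 − 7956.64)(14474.15 − 14424.01)] = √[2271.86 × 50.14] = 337.5071
r = -206.82 / 337.5071 ≈ -0.613

-0.613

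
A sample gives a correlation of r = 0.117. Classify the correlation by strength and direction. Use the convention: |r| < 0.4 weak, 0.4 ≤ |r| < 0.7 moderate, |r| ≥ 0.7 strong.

r = 0.117 > 0 so the relationship is positive.
|r| = 0.117, which falls in the weak range.

weak positive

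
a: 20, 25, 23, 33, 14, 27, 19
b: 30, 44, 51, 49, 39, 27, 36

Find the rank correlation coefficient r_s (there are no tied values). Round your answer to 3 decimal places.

0.179

Rank a: 3, 5, 4, 7, 1, 6, 2
Rank b: 2, 5, 7, 6, 4, 1, 3
d = rank(a) − rank(b): 1, 0, -3, 1, -3, 5, -1; Σd² = 46
ρ = 1 − 6Σd² / [n(n²−1)] = 1 − 6×46 / (7×48) = 1 − 276/336 ≈ 0.179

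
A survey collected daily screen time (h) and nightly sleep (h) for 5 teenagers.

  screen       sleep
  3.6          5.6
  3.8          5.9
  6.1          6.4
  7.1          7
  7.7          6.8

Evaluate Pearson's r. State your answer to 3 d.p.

n = 5, Σx = 28.3, Σy = 31.7, Σx² = 174.31, Σy² = 202.37, Σxy = 183.68
nΣxy − ΣxΣy = 918.4 − 897.11 = 21.29
nΣx² − (Σx)² = 871.55 − 800.89 = 70.66; nΣy² − (Σy)² = 1011.85 − 1004.89 = 6.96
r = 21.29 / √(70.66 × 6.96) = 21.29 / 22.1764 ≈ 0.960

0.960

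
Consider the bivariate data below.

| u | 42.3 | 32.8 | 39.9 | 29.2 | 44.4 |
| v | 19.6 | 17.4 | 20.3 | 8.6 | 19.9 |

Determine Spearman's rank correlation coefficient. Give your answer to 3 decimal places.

0.700

Rank u: 4, 2, 3, 1, 5
Rank v: 3, 2, 5, 1, 4
d = rank(u) − rank(v): 1, 0, -2, 0, 1; Σd² = 6
ρ = 1 − 6Σd² / [n(n²−1)] = 1 − 6×6 / (5×24) = 1 − 36/120 ≈ 0.700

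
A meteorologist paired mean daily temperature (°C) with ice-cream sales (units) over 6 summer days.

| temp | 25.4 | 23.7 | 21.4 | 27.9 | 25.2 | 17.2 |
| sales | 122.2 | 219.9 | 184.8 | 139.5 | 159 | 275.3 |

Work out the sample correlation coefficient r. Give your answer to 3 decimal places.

n = 6, Σx = 140.8, Σy = 1100.7, Σx² = 3374.1, Σy² = 217971.23, Σxy = 24904.24
nΣxy − ΣxΣy = 149425.44 − 154978.56 = -5553.12
nΣx² − (Σx)² = 20244.6 − 19824.64 = 419.96; nΣy² − (Σy)² = 1307827.38 − 1211540.49 = 96286.89
r = -5553.12 / √(419.96 × 96286.89) = -5553.12 / 6358.9812 ≈ -0.873

-0.873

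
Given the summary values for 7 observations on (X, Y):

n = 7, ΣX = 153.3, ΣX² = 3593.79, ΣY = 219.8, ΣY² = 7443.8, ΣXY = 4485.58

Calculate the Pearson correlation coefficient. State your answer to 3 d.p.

r = (nΣXY − ΣXΣY) / √[(nΣX² − (ΣX)²)(nΣY² − (ΣY)²)]
Numerator: 7×4485.58 − 153.3×219.8 = -2296.28
Denominator: √[(25156.53 − 23500.89)(52106.6 − 48312.04)] = √[1655.64 × 3794.56] = 2506.4767
r = -2296.28 / 2506.4767 ≈ -0.916

-0.916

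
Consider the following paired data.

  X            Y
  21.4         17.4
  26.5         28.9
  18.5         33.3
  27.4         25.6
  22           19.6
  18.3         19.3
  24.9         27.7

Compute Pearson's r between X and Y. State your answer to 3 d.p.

0.212

n = 7, ΣX = 159, ΣY = 171.8, ΣX² = 3692.12, ΣY² = 4426.16, ΣXY = 3929.82
nΣXY − ΣXΣY = 27508.74 − 27316.2 = 192.54
nΣX² − (ΣX)² = 25844.84 − 25281 = 563.84; nΣY² − (ΣY)² = 30983.12 − 29515.24 = 1467.88
r = 192.54 / √(563.84 × 1467.88) = 192.54 / 909.7524 ≈ 0.212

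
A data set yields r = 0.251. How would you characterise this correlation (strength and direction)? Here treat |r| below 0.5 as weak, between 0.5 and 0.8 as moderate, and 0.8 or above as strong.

r = 0.251 > 0 so the relationship is positive.
|r| = 0.251, which falls in the weak range.

weak positive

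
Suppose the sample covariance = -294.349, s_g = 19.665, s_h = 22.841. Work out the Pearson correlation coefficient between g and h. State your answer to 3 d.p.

r = Cov(g,h) / (s_g · s_h) = -294.349 / (19.665 × 22.841)
  = -294.349 / 449.1683 ≈ -0.655

-0.655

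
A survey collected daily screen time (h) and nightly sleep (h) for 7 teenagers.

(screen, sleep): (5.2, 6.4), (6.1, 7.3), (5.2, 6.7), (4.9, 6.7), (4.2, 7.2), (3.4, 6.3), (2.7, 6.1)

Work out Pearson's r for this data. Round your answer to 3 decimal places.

n = 7, Σx = 31.7, Σy = 46.7, Σx² = 151.79, Σy² = 312.77, Σxy = 213.61
nΣxy − ΣxΣy = 1495.27 − 1480.39 = 14.88
nΣx² − (Σx)² = 1062.53 − 1004.89 = 57.64; nΣy² − (Σy)² = 2189.39 − 2180.89 = 8.5
r = 14.88 / √(57.64 × 8.5) = 14.88 / 22.1346 ≈ 0.672

0.672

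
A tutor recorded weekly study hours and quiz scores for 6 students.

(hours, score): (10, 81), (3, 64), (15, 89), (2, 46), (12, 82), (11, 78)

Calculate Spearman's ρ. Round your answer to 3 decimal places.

Rank hours: 3, 2, 6, 1, 5, 4
Rank score: 4, 2, 6, 1, 5, 3
d = rank(hours) − rank(score): -1, 0, 0, 0, 0, 1; Σd² = 2
ρ = 1 − 6Σd² / [n(n²−1)] = 1 − 6×2 / (6×35) = 1 − 12/210 ≈ 0.943

0.943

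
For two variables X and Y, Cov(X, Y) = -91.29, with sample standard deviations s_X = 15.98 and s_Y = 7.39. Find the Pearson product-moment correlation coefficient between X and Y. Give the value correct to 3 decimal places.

-0.773

r = Cov(X,Y) / (s_X · s_Y) = -91.29 / (15.98 × 7.39)
  = -91.29 / 118.0922 ≈ -0.773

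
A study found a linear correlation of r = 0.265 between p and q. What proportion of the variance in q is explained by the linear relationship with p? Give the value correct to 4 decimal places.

0.0702

r² = (0.265)² = 0.0702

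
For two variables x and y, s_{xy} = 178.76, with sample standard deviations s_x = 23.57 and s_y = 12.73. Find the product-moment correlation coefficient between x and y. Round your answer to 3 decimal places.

0.596

r = Cov(x,y) / (s_x · s_y) = 178.76 / (23.57 × 12.73)
  = 178.76 / 300.0461 ≈ 0.596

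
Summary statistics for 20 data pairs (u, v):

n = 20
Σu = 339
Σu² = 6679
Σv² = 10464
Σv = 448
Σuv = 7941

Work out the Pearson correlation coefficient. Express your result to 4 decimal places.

r = (nΣuv − ΣuΣv) / √[(nΣu² − (Σu)²)(nΣv² − (Σv)²)]
Numerator: 20×7941 − 339×448 = 6948
Denominator: √[(133580 − 114921)(209280 − 200704)] = √[18659 × 8576] = 12649.8847
r = 6948 / 12649.8847 ≈ 0.5493

0.5493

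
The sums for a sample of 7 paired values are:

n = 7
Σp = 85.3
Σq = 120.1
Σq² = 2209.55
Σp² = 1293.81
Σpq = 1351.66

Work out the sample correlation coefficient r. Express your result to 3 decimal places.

r = (nΣpq − ΣpΣq) / √[(nΣp² − (Σp)²)(nΣq² − (Σq)²)]
Numerator: 7×1351.66 − 85.3×120.1 = -782.91
Denominator: √[(9056.67 − 7276.09)(15466.85 − 14424.01)] = √[1780.58 × 1042.84] = 1362.6665
r = -782.91 / 1362.6665 ≈ -0.575

-0.575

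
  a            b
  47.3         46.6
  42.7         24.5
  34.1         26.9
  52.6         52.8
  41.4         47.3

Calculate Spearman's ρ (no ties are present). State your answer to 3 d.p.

Rank a: 4, 3, 1, 5, 2
Rank b: 3, 1, 2, 5, 4
d = rank(a) − rank(b): 1, 2, -1, 0, -2; Σd² = 10
ρ = 1 − 6Σd² / [n(n²−1)] = 1 − 6×10 / (5×24) = 1 − 60/120 ≈ 0.500

0.500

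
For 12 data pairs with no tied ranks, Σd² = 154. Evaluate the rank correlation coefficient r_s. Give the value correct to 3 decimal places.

0.462

ρ = 1 − 6Σd² / [n(n²−1)] = 1 − 6×154 / (12×143)
  = 1 − 924/1716 = 1 − 0.5385 ≈ 0.462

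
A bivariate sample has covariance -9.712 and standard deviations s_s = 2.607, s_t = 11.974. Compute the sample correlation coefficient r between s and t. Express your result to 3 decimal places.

-0.311

r = Cov(s,t) / (s_s · s_t) = -9.712 / (2.607 × 11.974)
  = -9.712 / 31.2162 ≈ -0.311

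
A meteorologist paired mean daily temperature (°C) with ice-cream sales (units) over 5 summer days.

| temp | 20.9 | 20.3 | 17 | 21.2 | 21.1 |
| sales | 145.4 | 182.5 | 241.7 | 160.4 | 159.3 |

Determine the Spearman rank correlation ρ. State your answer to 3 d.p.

-0.600

Rank temp: 3, 2, 1, 5, 4
Rank sales: 1, 4, 5, 3, 2
d = rank(temp) − rank(sales): 2, -2, -4, 2, 2; Σd² = 32
ρ = 1 − 6Σd² / [n(n²−1)] = 1 − 6×32 / (5×24) = 1 − 192/120 ≈ -0.600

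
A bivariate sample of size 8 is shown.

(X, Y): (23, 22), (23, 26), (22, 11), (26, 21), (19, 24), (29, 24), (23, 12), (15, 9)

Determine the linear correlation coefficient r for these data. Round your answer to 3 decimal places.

0.511

n = 8, ΣX = 180, ΣY = 149, ΣX² = 4174, ΣY² = 3099, ΣXY = 3455
nΣXY − ΣXΣY = 27640 − 26820 = 820
nΣX² − (ΣX)² = 33392 − 32400 = 992; nΣY² − (ΣY)² = 24792 − 22201 = 2591
r = 820 / √(992 × 2591) = 820 / 1603.2068 ≈ 0.511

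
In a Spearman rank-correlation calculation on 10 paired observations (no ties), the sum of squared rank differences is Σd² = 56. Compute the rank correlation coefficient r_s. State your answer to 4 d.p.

ρ = 1 − 6Σd² / [n(n²−1)] = 1 − 6×56 / (10×99)
  = 1 − 336/990 = 1 − 0.33939 ≈ 0.6606

0.6606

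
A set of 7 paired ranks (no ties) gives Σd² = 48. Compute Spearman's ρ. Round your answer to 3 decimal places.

0.143

ρ = 1 − 6Σd² / [n(n²−1)] = 1 − 6×48 / (7×48)
  = 1 − 288/336 = 1 − 0.8571 ≈ 0.143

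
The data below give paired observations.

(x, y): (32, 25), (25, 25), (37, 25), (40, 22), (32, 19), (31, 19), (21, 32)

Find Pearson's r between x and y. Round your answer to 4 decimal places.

n = 7, Σx = 218, Σy = 167, Σx² = 7044, Σy² = 4105, Σxy = 5099
nΣxy − ΣxΣy = 35693 − 36406 = -713
nΣx² − (Σx)² = 49308 − 47524 = 1784; nΣy² − (Σy)² = 28735 − 27889 = 846
r = -713 / √(1784 × 846) = -713 / 1228.5211 ≈ -0.5804

-0.5804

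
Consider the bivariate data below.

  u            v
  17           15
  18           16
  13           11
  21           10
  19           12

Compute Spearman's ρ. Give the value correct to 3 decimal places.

Rank u: 2, 3, 1, 5, 4
Rank v: 4, 5, 2, 1, 3
d = rank(u) − rank(v): -2, -2, -1, 4, 1; Σd² = 26
ρ = 1 − 6Σd² / [n(n²−1)] = 1 − 6×26 / (5×24) = 1 − 156/120 ≈ -0.300

-0.300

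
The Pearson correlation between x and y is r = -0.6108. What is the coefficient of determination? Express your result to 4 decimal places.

0.3731

r² = (-0.6108)² = 0.3731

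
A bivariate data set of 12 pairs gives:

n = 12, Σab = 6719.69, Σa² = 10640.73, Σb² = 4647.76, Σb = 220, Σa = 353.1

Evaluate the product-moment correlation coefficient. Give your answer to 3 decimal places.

0.627

r = (nΣab − ΣaΣb) / √[(nΣa² − (Σa)²)(nΣb² − (Σb)²)]
Numerator: 12×6719.69 − 353.1×220 = 2954.28
Denominator: √[(127688.76 − 124679.61)(55773.12 − 48400)] = √[3009.15 × 7373.12] = 4710.2892
r = 2954.28 / 4710.2892 ≈ 0.627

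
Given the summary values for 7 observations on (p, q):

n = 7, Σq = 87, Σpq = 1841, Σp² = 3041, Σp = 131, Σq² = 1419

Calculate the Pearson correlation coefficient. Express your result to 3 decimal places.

0.477

r = (nΣpq − ΣpΣq) / √[(nΣp² − (Σp)²)(nΣq² − (Σq)²)]
Numerator: 7×1841 − 131×87 = 1490
Denominator: √[(21287 − 17161)(9933 − 7569)] = √[4126 × 2364] = 3123.1177
r = 1490 / 3123.1177 ≈ 0.477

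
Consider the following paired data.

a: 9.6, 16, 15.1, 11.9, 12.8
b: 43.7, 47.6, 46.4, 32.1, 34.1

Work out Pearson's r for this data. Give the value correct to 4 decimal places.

0.4516

n = 5, Σa = 65.4, Σb = 203.9, Σa² = 881.62, Σb² = 8521.63, Σab = 2700.23
nΣab − ΣaΣb = 13501.15 − 13335.06 = 166.09
nΣa² − (Σa)² = 4408.1 − 4277.16 = 130.94; nΣb² − (Σb)² = 42608.15 − 41575.21 = 1032.94
r = 166.09 / √(130.94 × 1032.94) = 166.09 / 367.7678 ≈ 0.4516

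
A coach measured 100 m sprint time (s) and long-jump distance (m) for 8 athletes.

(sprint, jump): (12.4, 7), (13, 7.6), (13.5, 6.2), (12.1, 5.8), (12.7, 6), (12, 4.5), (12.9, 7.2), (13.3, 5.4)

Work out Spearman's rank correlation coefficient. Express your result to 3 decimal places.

0.381

Rank sprint: 3, 6, 8, 2, 4, 1, 5, 7
Rank jump: 6, 8, 5, 3, 4, 1, 7, 2
d = rank(sprint) − rank(jump): -3, -2, 3, -1, 0, 0, -2, 5; Σd² = 52
ρ = 1 − 6Σd² / [n(n²−1)] = 1 − 6×52 / (8×63) = 1 − 312/504 ≈ 0.381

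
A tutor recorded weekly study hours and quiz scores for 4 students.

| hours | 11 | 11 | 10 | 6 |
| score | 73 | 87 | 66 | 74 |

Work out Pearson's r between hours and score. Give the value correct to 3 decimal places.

n = 4, Σx = 38, Σy = 300, Σx² = 378, Σy² = 22730, Σxy = 2864
nΣxy − ΣxΣy = 11456 − 11400 = 56
nΣx² − (Σx)² = 1512 − 1444 = 68; nΣy² − (Σy)² = 90920 − 90000 = 920
r = 56 / √(68 × 920) = 56 / 250.1200 ≈ 0.224

0.224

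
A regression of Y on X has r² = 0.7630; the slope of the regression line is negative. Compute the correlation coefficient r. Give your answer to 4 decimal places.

|r| = √0.7630 = 0.8735
The association is negative, so r = −0.8735.

-0.8735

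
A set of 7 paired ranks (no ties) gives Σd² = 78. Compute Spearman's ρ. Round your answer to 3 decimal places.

-0.393

ρ = 1 − 6Σd² / [n(n²−1)] = 1 − 6×78 / (7×48)
  = 1 − 468/336 = 1 − 1.3929 ≈ -0.393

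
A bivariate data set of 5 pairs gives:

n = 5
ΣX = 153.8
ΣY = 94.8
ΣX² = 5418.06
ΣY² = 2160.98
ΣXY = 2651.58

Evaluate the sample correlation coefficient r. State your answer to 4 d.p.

r = (nΣXY − ΣXΣY) / √[(nΣX² − (ΣX)²)(nΣY² − (ΣY)²)]
Numerator: 5×2651.58 − 153.8×94.8 = -1322.34
Denominator: √[(27090.3 − 23654.44)(10804.9 − 8987.04)] = √[3435.86 × 1817.86] = 2499.1824
r = -1322.34 / 2499.1824 ≈ -0.5291

-0.5291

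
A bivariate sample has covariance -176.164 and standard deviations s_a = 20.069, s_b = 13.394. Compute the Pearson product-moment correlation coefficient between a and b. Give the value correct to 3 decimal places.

-0.655

r = Cov(a,b) / (s_a · s_b) = -176.164 / (20.069 × 13.394)
  = -176.164 / 268.8042 ≈ -0.655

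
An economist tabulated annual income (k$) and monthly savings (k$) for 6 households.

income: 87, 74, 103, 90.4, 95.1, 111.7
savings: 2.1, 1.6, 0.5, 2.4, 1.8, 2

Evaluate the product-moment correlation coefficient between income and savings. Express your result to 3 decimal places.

-0.199

n = 6, Σx = 561.2, Σy = 10.4, Σx² = 53347.06, Σy² = 20.22, Σxy = 964.14
nΣxy − ΣxΣy = 5784.84 − 5836.48 = -51.64
nΣx² − (Σx)² = 320082.36 − 314945.44 = 5136.92; nΣy² − (Σy)² = 121.32 − 108.16 = 13.16
r = -51.64 / √(5136.92 × 13.16) = -51.64 / 260.0036 ≈ -0.199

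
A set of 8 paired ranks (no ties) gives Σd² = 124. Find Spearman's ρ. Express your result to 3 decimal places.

-0.476

ρ = 1 − 6Σd² / [n(n²−1)] = 1 − 6×124 / (8×63)
  = 1 − 744/504 = 1 − 1.4762 ≈ -0.476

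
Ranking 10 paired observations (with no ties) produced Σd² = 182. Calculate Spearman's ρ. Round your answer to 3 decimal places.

-0.103

ρ = 1 − 6Σd² / [n(n²−1)] = 1 − 6×182 / (10×99)
  = 1 − 1092/990 = 1 − 1.1030 ≈ -0.103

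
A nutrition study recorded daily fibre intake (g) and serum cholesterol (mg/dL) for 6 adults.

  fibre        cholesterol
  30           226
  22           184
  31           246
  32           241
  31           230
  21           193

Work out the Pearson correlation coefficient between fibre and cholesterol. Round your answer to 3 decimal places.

n = 6, Σx = 167, Σy = 1320, Σx² = 4771, Σy² = 293678, Σxy = 37349
nΣxy − ΣxΣy = 224094 − 220440 = 3654
nΣx² − (Σx)² = 28626 − 27889 = 737; nΣy² − (Σy)² = 1762068 − 1742400 = 19668
r = 3654 / √(737 × 19668) = 3654 / 3807.2715 ≈ 0.960

0.960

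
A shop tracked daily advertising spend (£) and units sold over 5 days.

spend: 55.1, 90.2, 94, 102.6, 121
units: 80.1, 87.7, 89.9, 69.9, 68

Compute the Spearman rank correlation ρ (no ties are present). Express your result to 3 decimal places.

Rank spend: 1, 2, 3, 4, 5
Rank units: 3, 4, 5, 2, 1
d = rank(spend) − rank(units): -2, -2, -2, 2, 4; Σd² = 32
ρ = 1 − 6Σd² / [n(n²−1)] = 1 − 6×32 / (5×24) = 1 − 192/120 ≈ -0.600

-0.600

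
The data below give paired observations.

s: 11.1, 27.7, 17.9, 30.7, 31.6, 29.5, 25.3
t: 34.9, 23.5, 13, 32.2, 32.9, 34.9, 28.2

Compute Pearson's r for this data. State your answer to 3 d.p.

0.238

n = 7, Σs = 173.8, Σt = 199.6, Σs² = 4662.3, Σt² = 6071.76, Σst = 5042.23
nΣst − ΣsΣt = 35295.61 − 34690.48 = 605.13
nΣs² − (Σs)² = 32636.1 − 30206.44 = 2429.66; nΣt² − (Σt)² = 42502.32 − 39840.16 = 2662.16
r = 605.13 / √(2429.66 × 2662.16) = 605.13 / 2543.2545 ≈ 0.238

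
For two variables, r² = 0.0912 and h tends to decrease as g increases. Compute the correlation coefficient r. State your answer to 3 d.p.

|r| = √0.0912 = 0.302
The association is negative, so r = −0.302.

-0.302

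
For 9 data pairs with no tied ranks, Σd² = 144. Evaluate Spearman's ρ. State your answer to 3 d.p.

ρ = 1 − 6Σd² / [n(n²−1)] = 1 − 6×144 / (9×80)
  = 1 − 864/720 = 1 − 1.2000 ≈ -0.200

-0.200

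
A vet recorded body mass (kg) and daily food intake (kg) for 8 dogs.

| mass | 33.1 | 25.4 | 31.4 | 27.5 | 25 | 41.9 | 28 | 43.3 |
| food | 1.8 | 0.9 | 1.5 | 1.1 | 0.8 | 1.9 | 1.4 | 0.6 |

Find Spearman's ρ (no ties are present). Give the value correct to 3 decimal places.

Rank mass: 6, 2, 5, 3, 1, 7, 4, 8
Rank food: 7, 3, 6, 4, 2, 8, 5, 1
d = rank(mass) − rank(food): -1, -1, -1, -1, -1, -1, -1, 7; Σd² = 56
ρ = 1 − 6Σd² / [n(n²−1)] = 1 − 6×56 / (8×63) = 1 − 336/504 ≈ 0.333

0.333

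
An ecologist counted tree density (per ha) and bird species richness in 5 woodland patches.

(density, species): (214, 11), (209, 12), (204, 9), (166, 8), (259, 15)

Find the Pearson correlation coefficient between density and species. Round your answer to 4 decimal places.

0.9342

n = 5, Σx = 1052, Σy = 55, Σx² = 225730, Σy² = 635, Σxy = 11911
nΣxy − ΣxΣy = 59555 − 57860 = 1695
nΣx² − (Σx)² = 1128650 − 1106704 = 21946; nΣy² − (Σy)² = 3175 − 3025 = 150
r = 1695 / √(21946 × 150) = 1695 / 1814.3594 ≈ 0.9342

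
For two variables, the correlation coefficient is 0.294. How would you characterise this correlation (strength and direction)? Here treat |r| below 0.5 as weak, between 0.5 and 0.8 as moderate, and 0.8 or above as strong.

weak positive

r = 0.294 > 0 so the relationship is positive.
|r| = 0.294, which falls in the weak range.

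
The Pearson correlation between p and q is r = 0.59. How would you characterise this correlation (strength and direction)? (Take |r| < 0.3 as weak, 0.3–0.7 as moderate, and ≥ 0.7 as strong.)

r = 0.59 > 0 so the relationship is positive.
|r| = 0.59, which falls in the moderate range.

moderate positive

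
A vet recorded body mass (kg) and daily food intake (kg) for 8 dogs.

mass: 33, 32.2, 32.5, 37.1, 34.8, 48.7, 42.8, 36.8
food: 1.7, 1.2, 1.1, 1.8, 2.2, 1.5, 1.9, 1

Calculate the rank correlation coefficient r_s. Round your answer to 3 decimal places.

0.333

Rank mass: 3, 1, 2, 6, 4, 8, 7, 5
Rank food: 5, 3, 2, 6, 8, 4, 7, 1
d = rank(mass) − rank(food): -2, -2, 0, 0, -4, 4, 0, 4; Σd² = 56
ρ = 1 − 6Σd² / [n(n²−1)] = 1 − 6×56 / (8×63) = 1 − 336/504 ≈ 0.333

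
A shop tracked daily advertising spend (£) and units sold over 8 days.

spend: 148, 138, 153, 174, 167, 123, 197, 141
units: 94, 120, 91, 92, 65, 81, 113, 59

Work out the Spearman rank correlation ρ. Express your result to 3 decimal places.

Rank spend: 4, 2, 5, 7, 6, 1, 8, 3
Rank units: 6, 8, 4, 5, 2, 3, 7, 1
d = rank(spend) − rank(units): -2, -6, 1, 2, 4, -2, 1, 2; Σd² = 70
ρ = 1 − 6Σd² / [n(n²−1)] = 1 − 6×70 / (8×63) = 1 − 420/504 ≈ 0.167

0.167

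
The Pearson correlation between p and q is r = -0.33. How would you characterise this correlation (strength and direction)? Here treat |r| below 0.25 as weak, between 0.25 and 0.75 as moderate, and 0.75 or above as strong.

r = -0.33 < 0 so the relationship is negative.
|r| = 0.33, which falls in the moderate range.

moderate negative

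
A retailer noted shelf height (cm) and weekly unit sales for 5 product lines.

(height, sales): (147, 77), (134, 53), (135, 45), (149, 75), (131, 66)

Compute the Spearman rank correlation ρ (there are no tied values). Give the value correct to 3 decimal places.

0.500

Rank height: 4, 2, 3, 5, 1
Rank sales: 5, 2, 1, 4, 3
d = rank(height) − rank(sales): -1, 0, 2, 1, -2; Σd² = 10
ρ = 1 − 6Σd² / [n(n²−1)] = 1 − 6×10 / (5×24) = 1 − 60/120 ≈ 0.500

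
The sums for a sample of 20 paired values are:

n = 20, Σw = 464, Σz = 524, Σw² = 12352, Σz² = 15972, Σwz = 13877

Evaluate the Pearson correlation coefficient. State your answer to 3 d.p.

0.912

r = (nΣwz − ΣwΣz) / √[(nΣw² − (Σw)²)(nΣz² − (Σz)²)]
Numerator: 20×13877 − 464×524 = 34404
Denominator: √[(247040 − 215296)(319440 − 274576)] = √[31744 × 44864] = 37738.0818
r = 34404 / 37738.0818 ≈ 0.912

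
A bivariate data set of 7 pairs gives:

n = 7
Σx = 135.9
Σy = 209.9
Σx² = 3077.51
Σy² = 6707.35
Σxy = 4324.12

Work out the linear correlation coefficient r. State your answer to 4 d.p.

0.5846

r = (nΣxy − ΣxΣy) / √[(nΣx² − (Σx)²)(nΣy² − (Σy)²)]
Numerator: 7×4324.12 − 135.9×209.9 = 1743.43
Denominator: √[(21542.57 − 18468.81)(46951.45 − 44058.01)] = √[3073.76 × 2893.44] = 2982.2374
r = 1743.43 / 2982.2374 ≈ 0.5846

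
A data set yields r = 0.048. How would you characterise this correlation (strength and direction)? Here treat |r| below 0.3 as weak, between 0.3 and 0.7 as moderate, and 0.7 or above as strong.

weak positive

r = 0.048 > 0 so the relationship is positive.
|r| = 0.048, which falls in the weak range.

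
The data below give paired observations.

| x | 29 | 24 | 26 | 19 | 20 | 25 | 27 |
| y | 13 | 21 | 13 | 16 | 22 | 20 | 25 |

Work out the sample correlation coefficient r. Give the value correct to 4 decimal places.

-0.1886

n = 7, Σx = 170, Σy = 130, Σx² = 4208, Σy² = 2544, Σxy = 3138
nΣxy − ΣxΣy = 21966 − 22100 = -134
nΣx² − (Σx)² = 29456 − 28900 = 556; nΣy² − (Σy)² = 17808 − 16900 = 908
r = -134 / √(556 × 908) = -134 / 710.5266 ≈ -0.1886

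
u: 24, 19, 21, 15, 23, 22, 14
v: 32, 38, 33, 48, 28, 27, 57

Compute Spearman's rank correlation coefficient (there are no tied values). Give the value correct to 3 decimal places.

Rank u: 7, 3, 4, 2, 6, 5, 1
Rank v: 3, 5, 4, 6, 2, 1, 7
d = rank(u) − rank(v): 4, -2, 0, -4, 4, 4, -6; Σd² = 104
ρ = 1 − 6Σd² / [n(n²−1)] = 1 − 6×104 / (7×48) = 1 − 624/336 ≈ -0.857

-0.857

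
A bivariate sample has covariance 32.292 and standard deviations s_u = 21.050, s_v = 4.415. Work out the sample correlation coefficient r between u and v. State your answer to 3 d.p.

0.347

r = Cov(u,v) / (s_u · s_v) = 32.292 / (21.050 × 4.415)
  = 32.292 / 92.9357 ≈ 0.347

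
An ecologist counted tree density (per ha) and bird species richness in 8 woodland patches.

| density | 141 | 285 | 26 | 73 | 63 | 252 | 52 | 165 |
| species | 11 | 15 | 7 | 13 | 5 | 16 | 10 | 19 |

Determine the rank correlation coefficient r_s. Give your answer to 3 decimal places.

Rank density: 5, 8, 1, 4, 3, 7, 2, 6
Rank species: 4, 6, 2, 5, 1, 7, 3, 8
d = rank(density) − rank(species): 1, 2, -1, -1, 2, 0, -1, -2; Σd² = 16
ρ = 1 − 6Σd² / [n(n²−1)] = 1 − 6×16 / (8×63) = 1 − 96/504 ≈ 0.810

0.810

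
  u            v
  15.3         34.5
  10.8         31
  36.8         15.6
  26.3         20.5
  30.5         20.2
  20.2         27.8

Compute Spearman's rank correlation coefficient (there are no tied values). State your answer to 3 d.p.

-0.943

Rank u: 2, 1, 6, 4, 5, 3
Rank v: 6, 5, 1, 3, 2, 4
d = rank(u) − rank(v): -4, -4, 5, 1, 3, -1; Σd² = 68
ρ = 1 − 6Σd² / [n(n²−1)] = 1 − 6×68 / (6×35) = 1 − 408/210 ≈ -0.943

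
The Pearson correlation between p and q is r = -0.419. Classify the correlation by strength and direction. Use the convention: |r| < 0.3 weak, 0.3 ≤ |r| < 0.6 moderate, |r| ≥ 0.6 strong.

moderate negative

r = -0.419 < 0 so the relationship is negative.
|r| = 0.419, which falls in the moderate range.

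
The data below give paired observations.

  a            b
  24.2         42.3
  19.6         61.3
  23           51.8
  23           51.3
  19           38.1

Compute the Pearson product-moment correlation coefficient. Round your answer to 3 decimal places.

-0.078

n = 5, Σa = 108.8, Σb = 244.8, Σa² = 2388.8, Σb² = 12313.52, Σab = 5320.34
nΣab − ΣaΣb = 26601.7 − 26634.24 = -32.54
nΣa² − (Σa)² = 11944 − 11837.44 = 106.56; nΣb² − (Σb)² = 61567.6 − 59927.04 = 1640.56
r = -32.54 / √(106.56 × 1640.56) = -32.54 / 418.1125 ≈ -0.078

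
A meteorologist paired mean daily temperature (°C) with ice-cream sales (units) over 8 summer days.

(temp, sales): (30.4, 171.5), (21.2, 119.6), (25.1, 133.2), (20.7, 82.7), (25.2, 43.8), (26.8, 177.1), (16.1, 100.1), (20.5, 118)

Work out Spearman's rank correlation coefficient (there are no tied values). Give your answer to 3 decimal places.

0.548

Rank temp: 8, 4, 5, 3, 6, 7, 1, 2
Rank sales: 7, 5, 6, 2, 1, 8, 3, 4
d = rank(temp) − rank(sales): 1, -1, -1, 1, 5, -1, -2, -2; Σd² = 38
ρ = 1 − 6Σd² / [n(n²−1)] = 1 − 6×38 / (8×63) = 1 − 228/504 ≈ 0.548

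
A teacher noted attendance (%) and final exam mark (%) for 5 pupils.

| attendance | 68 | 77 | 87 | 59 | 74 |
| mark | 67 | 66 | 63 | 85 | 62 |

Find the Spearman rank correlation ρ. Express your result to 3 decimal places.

Rank attendance: 2, 4, 5, 1, 3
Rank mark: 4, 3, 2, 5, 1
d = rank(attendance) − rank(mark): -2, 1, 3, -4, 2; Σd² = 34
ρ = 1 − 6Σd² / [n(n²−1)] = 1 − 6×34 / (5×24) = 1 − 204/120 ≈ -0.700

-0.700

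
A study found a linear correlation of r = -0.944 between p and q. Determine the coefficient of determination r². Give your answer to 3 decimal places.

r² = (-0.944)² = 0.891

0.891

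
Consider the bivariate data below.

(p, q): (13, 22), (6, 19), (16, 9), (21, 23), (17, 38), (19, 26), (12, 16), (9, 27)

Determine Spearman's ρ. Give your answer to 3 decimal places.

Rank p: 4, 1, 5, 8, 6, 7, 3, 2
Rank q: 4, 3, 1, 5, 8, 6, 2, 7
d = rank(p) − rank(q): 0, -2, 4, 3, -2, 1, 1, -5; Σd² = 60
ρ = 1 − 6Σd² / [n(n²−1)] = 1 − 6×60 / (8×63) = 1 − 360/504 ≈ 0.286

0.286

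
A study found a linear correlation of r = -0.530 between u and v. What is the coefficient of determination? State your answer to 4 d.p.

r² = (-0.530)² = 0.2809

0.2809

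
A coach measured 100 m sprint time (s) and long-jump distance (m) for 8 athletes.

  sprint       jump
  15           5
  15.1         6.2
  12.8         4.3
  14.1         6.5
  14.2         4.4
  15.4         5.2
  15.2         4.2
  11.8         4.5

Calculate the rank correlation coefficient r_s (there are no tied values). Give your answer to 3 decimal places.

Rank sprint: 5, 6, 2, 3, 4, 8, 7, 1
Rank jump: 5, 7, 2, 8, 3, 6, 1, 4
d = rank(sprint) − rank(jump): 0, -1, 0, -5, 1, 2, 6, -3; Σd² = 76
ρ = 1 − 6Σd² / [n(n²−1)] = 1 − 6×76 / (8×63) = 1 − 456/504 ≈ 0.095

0.095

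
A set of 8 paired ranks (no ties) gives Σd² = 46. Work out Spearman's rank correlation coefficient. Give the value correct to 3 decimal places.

ρ = 1 − 6Σd² / [n(n²−1)] = 1 − 6×46 / (8×63)
  = 1 − 276/504 = 1 − 0.5476 ≈ 0.452

0.452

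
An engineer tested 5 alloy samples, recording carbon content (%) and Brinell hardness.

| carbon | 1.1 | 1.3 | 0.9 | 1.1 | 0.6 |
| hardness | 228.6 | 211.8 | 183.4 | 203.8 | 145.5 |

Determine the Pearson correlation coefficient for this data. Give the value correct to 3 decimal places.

n = 5, Σx = 5, Σy = 973.1, Σx² = 5.28, Σy² = 193457.45, Σxy = 1003.34
nΣxy − ΣxΣy = 5016.7 − 4865.5 = 151.2
nΣx² − (Σx)² = 26.4 − 25 = 1.4; nΣy² − (Σy)² = 967287.25 − 946923.61 = 20363.64
r = 151.2 / √(1.4 × 20363.64) = 151.2 / 168.8464 ≈ 0.895

0.895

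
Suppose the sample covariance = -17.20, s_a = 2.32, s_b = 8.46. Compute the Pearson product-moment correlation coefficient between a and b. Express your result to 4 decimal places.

-0.8763

r = Cov(a,b) / (s_a · s_b) = -17.20 / (2.32 × 8.46)
  = -17.20 / 19.6272 ≈ -0.8763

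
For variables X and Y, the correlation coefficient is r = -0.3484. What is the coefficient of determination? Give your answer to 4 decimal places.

0.1214

r² = (-0.3484)² = 0.1214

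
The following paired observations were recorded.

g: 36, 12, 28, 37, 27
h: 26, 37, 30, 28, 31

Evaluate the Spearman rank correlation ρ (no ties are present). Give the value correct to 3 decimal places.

-0.900

Rank g: 4, 1, 3, 5, 2
Rank h: 1, 5, 3, 2, 4
d = rank(g) − rank(h): 3, -4, 0, 3, -2; Σd² = 38
ρ = 1 − 6Σd² / [n(n²−1)] = 1 − 6×38 / (5×24) = 1 − 228/120 ≈ -0.900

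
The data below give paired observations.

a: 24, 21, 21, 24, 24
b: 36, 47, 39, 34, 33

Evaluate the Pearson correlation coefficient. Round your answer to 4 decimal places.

-0.8431

n = 5, Σa = 114, Σb = 189, Σa² = 2610, Σb² = 7271, Σab = 4278
nΣab − ΣaΣb = 21390 − 21546 = -156
nΣa² − (Σa)² = 13050 − 12996 = 54; nΣb² − (Σb)² = 36355 − 35721 = 634
r = -156 / √(54 × 634) = -156 / 185.0297 ≈ -0.8431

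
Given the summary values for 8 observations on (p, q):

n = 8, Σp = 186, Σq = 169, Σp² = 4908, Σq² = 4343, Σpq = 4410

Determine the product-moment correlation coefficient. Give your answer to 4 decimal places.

0.7159

r = (nΣpq − ΣpΣq) / √[(nΣp² − (Σp)²)(nΣq² − (Σq)²)]
Numerator: 8×4410 − 186×169 = 3846
Denominator: √[(39264 − 34596)(34744 − 28561)] = √[4668 × 6183] = 5372.3593
r = 3846 / 5372.3593 ≈ 0.7159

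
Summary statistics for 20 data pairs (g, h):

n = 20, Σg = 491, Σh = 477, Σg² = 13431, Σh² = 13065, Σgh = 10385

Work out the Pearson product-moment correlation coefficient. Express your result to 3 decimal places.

r = (nΣgh − ΣgΣh) / √[(nΣg² − (Σg)²)(nΣh² − (Σh)²)]
Numerator: 20×10385 − 491×477 = -26507
Denominator: √[(268620 − 241081)(261300 − 227529)] = √[27539 × 33771] = 30496.2222
r = -26507 / 30496.2222 ≈ -0.869

-0.869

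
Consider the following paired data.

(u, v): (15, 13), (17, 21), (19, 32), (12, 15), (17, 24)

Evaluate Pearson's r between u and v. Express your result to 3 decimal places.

0.847

n = 5, Σu = 80, Σv = 105, Σu² = 1308, Σv² = 2435, Σuv = 1748
nΣuv − ΣuΣv = 8740 − 8400 = 340
nΣu² − (Σu)² = 6540 − 6400 = 140; nΣv² − (Σv)² = 12175 − 11025 = 1150
r = 340 / √(140 × 1150) = 340 / 401.2481 ≈ 0.847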